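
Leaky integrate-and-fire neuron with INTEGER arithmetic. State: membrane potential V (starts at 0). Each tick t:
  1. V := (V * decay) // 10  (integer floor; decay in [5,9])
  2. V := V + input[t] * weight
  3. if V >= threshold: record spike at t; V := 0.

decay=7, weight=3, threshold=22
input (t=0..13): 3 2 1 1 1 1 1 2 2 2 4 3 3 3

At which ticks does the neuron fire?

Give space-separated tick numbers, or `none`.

Answer: 10

Derivation:
t=0: input=3 -> V=9
t=1: input=2 -> V=12
t=2: input=1 -> V=11
t=3: input=1 -> V=10
t=4: input=1 -> V=10
t=5: input=1 -> V=10
t=6: input=1 -> V=10
t=7: input=2 -> V=13
t=8: input=2 -> V=15
t=9: input=2 -> V=16
t=10: input=4 -> V=0 FIRE
t=11: input=3 -> V=9
t=12: input=3 -> V=15
t=13: input=3 -> V=19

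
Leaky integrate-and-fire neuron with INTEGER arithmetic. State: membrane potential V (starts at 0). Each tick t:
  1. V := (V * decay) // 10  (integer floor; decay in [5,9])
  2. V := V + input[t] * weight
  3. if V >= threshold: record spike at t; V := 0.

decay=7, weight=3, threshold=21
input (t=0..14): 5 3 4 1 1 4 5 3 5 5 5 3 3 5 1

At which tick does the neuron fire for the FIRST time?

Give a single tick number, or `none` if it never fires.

t=0: input=5 -> V=15
t=1: input=3 -> V=19
t=2: input=4 -> V=0 FIRE
t=3: input=1 -> V=3
t=4: input=1 -> V=5
t=5: input=4 -> V=15
t=6: input=5 -> V=0 FIRE
t=7: input=3 -> V=9
t=8: input=5 -> V=0 FIRE
t=9: input=5 -> V=15
t=10: input=5 -> V=0 FIRE
t=11: input=3 -> V=9
t=12: input=3 -> V=15
t=13: input=5 -> V=0 FIRE
t=14: input=1 -> V=3

Answer: 2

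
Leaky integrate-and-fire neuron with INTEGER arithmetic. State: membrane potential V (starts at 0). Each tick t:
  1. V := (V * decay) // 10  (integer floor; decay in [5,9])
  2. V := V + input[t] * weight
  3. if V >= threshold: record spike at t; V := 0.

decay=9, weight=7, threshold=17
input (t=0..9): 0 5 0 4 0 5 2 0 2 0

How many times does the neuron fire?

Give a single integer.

Answer: 4

Derivation:
t=0: input=0 -> V=0
t=1: input=5 -> V=0 FIRE
t=2: input=0 -> V=0
t=3: input=4 -> V=0 FIRE
t=4: input=0 -> V=0
t=5: input=5 -> V=0 FIRE
t=6: input=2 -> V=14
t=7: input=0 -> V=12
t=8: input=2 -> V=0 FIRE
t=9: input=0 -> V=0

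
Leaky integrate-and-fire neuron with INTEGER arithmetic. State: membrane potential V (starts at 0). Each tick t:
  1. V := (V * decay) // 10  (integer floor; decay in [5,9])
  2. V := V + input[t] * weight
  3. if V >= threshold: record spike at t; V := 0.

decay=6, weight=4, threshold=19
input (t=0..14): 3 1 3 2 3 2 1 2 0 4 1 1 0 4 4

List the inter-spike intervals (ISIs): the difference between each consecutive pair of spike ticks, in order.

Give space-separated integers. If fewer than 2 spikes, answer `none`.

t=0: input=3 -> V=12
t=1: input=1 -> V=11
t=2: input=3 -> V=18
t=3: input=2 -> V=18
t=4: input=3 -> V=0 FIRE
t=5: input=2 -> V=8
t=6: input=1 -> V=8
t=7: input=2 -> V=12
t=8: input=0 -> V=7
t=9: input=4 -> V=0 FIRE
t=10: input=1 -> V=4
t=11: input=1 -> V=6
t=12: input=0 -> V=3
t=13: input=4 -> V=17
t=14: input=4 -> V=0 FIRE

Answer: 5 5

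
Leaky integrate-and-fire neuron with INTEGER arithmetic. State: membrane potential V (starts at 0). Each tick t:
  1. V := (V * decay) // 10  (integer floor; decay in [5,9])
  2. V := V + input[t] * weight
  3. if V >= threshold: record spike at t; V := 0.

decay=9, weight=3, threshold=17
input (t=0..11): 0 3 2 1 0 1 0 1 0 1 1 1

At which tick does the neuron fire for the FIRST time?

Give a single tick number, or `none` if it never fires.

t=0: input=0 -> V=0
t=1: input=3 -> V=9
t=2: input=2 -> V=14
t=3: input=1 -> V=15
t=4: input=0 -> V=13
t=5: input=1 -> V=14
t=6: input=0 -> V=12
t=7: input=1 -> V=13
t=8: input=0 -> V=11
t=9: input=1 -> V=12
t=10: input=1 -> V=13
t=11: input=1 -> V=14

Answer: none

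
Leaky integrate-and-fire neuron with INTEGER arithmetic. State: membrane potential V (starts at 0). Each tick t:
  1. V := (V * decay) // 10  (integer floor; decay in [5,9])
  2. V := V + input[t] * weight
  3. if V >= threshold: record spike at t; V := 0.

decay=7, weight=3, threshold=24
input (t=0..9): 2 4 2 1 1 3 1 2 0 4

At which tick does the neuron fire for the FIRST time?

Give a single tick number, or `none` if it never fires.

Answer: none

Derivation:
t=0: input=2 -> V=6
t=1: input=4 -> V=16
t=2: input=2 -> V=17
t=3: input=1 -> V=14
t=4: input=1 -> V=12
t=5: input=3 -> V=17
t=6: input=1 -> V=14
t=7: input=2 -> V=15
t=8: input=0 -> V=10
t=9: input=4 -> V=19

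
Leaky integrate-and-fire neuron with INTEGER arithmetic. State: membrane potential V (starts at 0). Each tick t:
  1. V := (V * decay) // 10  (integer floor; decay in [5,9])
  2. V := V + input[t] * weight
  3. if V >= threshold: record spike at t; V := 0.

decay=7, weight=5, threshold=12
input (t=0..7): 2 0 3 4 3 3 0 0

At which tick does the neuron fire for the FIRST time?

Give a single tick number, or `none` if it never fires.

Answer: 2

Derivation:
t=0: input=2 -> V=10
t=1: input=0 -> V=7
t=2: input=3 -> V=0 FIRE
t=3: input=4 -> V=0 FIRE
t=4: input=3 -> V=0 FIRE
t=5: input=3 -> V=0 FIRE
t=6: input=0 -> V=0
t=7: input=0 -> V=0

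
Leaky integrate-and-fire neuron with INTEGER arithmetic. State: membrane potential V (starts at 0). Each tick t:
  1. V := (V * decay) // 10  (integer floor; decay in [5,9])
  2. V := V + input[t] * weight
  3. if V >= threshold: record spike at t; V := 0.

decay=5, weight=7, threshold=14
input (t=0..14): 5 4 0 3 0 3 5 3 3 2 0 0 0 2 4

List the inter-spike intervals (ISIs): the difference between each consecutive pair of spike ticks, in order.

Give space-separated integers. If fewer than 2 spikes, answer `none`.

Answer: 1 2 2 1 1 1 1 4 1

Derivation:
t=0: input=5 -> V=0 FIRE
t=1: input=4 -> V=0 FIRE
t=2: input=0 -> V=0
t=3: input=3 -> V=0 FIRE
t=4: input=0 -> V=0
t=5: input=3 -> V=0 FIRE
t=6: input=5 -> V=0 FIRE
t=7: input=3 -> V=0 FIRE
t=8: input=3 -> V=0 FIRE
t=9: input=2 -> V=0 FIRE
t=10: input=0 -> V=0
t=11: input=0 -> V=0
t=12: input=0 -> V=0
t=13: input=2 -> V=0 FIRE
t=14: input=4 -> V=0 FIRE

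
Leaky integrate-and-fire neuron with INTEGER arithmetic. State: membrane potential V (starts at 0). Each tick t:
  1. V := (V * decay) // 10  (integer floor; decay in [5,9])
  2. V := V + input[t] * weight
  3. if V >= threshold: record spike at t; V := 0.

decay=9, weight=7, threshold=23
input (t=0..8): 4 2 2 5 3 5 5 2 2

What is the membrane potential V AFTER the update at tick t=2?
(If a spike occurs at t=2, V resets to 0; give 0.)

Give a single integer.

Answer: 0

Derivation:
t=0: input=4 -> V=0 FIRE
t=1: input=2 -> V=14
t=2: input=2 -> V=0 FIRE
t=3: input=5 -> V=0 FIRE
t=4: input=3 -> V=21
t=5: input=5 -> V=0 FIRE
t=6: input=5 -> V=0 FIRE
t=7: input=2 -> V=14
t=8: input=2 -> V=0 FIRE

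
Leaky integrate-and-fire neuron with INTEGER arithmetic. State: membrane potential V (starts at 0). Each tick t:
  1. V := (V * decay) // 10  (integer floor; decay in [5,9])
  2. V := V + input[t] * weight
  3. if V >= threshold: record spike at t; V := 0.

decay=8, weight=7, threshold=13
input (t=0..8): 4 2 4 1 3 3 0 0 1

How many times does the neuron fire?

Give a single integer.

t=0: input=4 -> V=0 FIRE
t=1: input=2 -> V=0 FIRE
t=2: input=4 -> V=0 FIRE
t=3: input=1 -> V=7
t=4: input=3 -> V=0 FIRE
t=5: input=3 -> V=0 FIRE
t=6: input=0 -> V=0
t=7: input=0 -> V=0
t=8: input=1 -> V=7

Answer: 5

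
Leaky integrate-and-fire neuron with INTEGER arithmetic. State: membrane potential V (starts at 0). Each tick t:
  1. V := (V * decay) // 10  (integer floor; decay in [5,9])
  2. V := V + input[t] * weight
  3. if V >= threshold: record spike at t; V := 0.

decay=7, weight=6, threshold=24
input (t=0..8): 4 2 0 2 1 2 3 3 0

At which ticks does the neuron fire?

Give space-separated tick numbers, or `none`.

t=0: input=4 -> V=0 FIRE
t=1: input=2 -> V=12
t=2: input=0 -> V=8
t=3: input=2 -> V=17
t=4: input=1 -> V=17
t=5: input=2 -> V=23
t=6: input=3 -> V=0 FIRE
t=7: input=3 -> V=18
t=8: input=0 -> V=12

Answer: 0 6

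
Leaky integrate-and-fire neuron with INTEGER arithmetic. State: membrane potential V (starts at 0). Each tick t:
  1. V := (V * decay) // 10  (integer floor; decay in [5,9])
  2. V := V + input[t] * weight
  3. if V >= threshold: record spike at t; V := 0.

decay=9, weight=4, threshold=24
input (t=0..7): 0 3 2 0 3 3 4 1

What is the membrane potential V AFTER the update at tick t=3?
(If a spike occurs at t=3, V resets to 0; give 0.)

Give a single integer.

t=0: input=0 -> V=0
t=1: input=3 -> V=12
t=2: input=2 -> V=18
t=3: input=0 -> V=16
t=4: input=3 -> V=0 FIRE
t=5: input=3 -> V=12
t=6: input=4 -> V=0 FIRE
t=7: input=1 -> V=4

Answer: 16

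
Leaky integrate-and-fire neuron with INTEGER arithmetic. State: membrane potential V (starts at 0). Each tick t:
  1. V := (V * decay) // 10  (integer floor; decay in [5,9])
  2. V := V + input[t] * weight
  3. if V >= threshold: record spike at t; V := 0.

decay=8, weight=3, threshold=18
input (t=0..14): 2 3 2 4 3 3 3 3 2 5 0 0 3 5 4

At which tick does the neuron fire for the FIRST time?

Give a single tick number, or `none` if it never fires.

Answer: 3

Derivation:
t=0: input=2 -> V=6
t=1: input=3 -> V=13
t=2: input=2 -> V=16
t=3: input=4 -> V=0 FIRE
t=4: input=3 -> V=9
t=5: input=3 -> V=16
t=6: input=3 -> V=0 FIRE
t=7: input=3 -> V=9
t=8: input=2 -> V=13
t=9: input=5 -> V=0 FIRE
t=10: input=0 -> V=0
t=11: input=0 -> V=0
t=12: input=3 -> V=9
t=13: input=5 -> V=0 FIRE
t=14: input=4 -> V=12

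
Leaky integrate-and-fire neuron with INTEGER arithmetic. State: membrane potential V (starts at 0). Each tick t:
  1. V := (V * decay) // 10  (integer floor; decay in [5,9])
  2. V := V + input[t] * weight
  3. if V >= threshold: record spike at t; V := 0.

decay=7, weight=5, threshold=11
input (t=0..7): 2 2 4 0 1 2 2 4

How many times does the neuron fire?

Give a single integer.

Answer: 4

Derivation:
t=0: input=2 -> V=10
t=1: input=2 -> V=0 FIRE
t=2: input=4 -> V=0 FIRE
t=3: input=0 -> V=0
t=4: input=1 -> V=5
t=5: input=2 -> V=0 FIRE
t=6: input=2 -> V=10
t=7: input=4 -> V=0 FIRE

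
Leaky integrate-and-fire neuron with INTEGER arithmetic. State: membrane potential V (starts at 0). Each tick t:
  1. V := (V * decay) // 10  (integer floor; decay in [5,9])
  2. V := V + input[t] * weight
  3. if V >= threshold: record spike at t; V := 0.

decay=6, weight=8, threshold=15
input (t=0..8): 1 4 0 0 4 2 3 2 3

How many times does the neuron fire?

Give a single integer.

Answer: 6

Derivation:
t=0: input=1 -> V=8
t=1: input=4 -> V=0 FIRE
t=2: input=0 -> V=0
t=3: input=0 -> V=0
t=4: input=4 -> V=0 FIRE
t=5: input=2 -> V=0 FIRE
t=6: input=3 -> V=0 FIRE
t=7: input=2 -> V=0 FIRE
t=8: input=3 -> V=0 FIRE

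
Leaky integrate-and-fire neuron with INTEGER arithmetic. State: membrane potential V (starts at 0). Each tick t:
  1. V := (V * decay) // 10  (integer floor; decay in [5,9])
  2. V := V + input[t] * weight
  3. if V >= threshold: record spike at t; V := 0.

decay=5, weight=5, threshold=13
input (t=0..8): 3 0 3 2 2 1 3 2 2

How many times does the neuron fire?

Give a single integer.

Answer: 5

Derivation:
t=0: input=3 -> V=0 FIRE
t=1: input=0 -> V=0
t=2: input=3 -> V=0 FIRE
t=3: input=2 -> V=10
t=4: input=2 -> V=0 FIRE
t=5: input=1 -> V=5
t=6: input=3 -> V=0 FIRE
t=7: input=2 -> V=10
t=8: input=2 -> V=0 FIRE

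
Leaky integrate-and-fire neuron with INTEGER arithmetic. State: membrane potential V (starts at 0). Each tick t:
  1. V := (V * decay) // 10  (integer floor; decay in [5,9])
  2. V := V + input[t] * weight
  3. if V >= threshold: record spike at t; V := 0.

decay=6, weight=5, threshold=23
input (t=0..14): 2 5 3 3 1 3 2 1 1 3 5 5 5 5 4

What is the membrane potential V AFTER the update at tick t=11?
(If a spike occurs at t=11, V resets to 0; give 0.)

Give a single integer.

Answer: 0

Derivation:
t=0: input=2 -> V=10
t=1: input=5 -> V=0 FIRE
t=2: input=3 -> V=15
t=3: input=3 -> V=0 FIRE
t=4: input=1 -> V=5
t=5: input=3 -> V=18
t=6: input=2 -> V=20
t=7: input=1 -> V=17
t=8: input=1 -> V=15
t=9: input=3 -> V=0 FIRE
t=10: input=5 -> V=0 FIRE
t=11: input=5 -> V=0 FIRE
t=12: input=5 -> V=0 FIRE
t=13: input=5 -> V=0 FIRE
t=14: input=4 -> V=20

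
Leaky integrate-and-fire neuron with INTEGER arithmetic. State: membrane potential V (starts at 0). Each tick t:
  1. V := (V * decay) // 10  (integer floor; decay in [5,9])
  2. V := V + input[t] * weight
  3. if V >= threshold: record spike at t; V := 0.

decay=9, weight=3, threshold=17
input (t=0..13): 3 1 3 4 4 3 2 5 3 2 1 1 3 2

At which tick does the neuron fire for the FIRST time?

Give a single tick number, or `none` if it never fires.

Answer: 2

Derivation:
t=0: input=3 -> V=9
t=1: input=1 -> V=11
t=2: input=3 -> V=0 FIRE
t=3: input=4 -> V=12
t=4: input=4 -> V=0 FIRE
t=5: input=3 -> V=9
t=6: input=2 -> V=14
t=7: input=5 -> V=0 FIRE
t=8: input=3 -> V=9
t=9: input=2 -> V=14
t=10: input=1 -> V=15
t=11: input=1 -> V=16
t=12: input=3 -> V=0 FIRE
t=13: input=2 -> V=6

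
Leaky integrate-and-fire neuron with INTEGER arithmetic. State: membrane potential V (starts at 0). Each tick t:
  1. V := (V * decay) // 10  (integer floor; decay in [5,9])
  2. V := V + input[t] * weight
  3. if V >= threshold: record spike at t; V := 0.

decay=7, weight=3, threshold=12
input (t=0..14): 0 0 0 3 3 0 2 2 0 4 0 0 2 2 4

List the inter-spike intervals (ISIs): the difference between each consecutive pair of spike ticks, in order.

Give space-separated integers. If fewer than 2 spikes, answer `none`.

Answer: 5 5

Derivation:
t=0: input=0 -> V=0
t=1: input=0 -> V=0
t=2: input=0 -> V=0
t=3: input=3 -> V=9
t=4: input=3 -> V=0 FIRE
t=5: input=0 -> V=0
t=6: input=2 -> V=6
t=7: input=2 -> V=10
t=8: input=0 -> V=7
t=9: input=4 -> V=0 FIRE
t=10: input=0 -> V=0
t=11: input=0 -> V=0
t=12: input=2 -> V=6
t=13: input=2 -> V=10
t=14: input=4 -> V=0 FIRE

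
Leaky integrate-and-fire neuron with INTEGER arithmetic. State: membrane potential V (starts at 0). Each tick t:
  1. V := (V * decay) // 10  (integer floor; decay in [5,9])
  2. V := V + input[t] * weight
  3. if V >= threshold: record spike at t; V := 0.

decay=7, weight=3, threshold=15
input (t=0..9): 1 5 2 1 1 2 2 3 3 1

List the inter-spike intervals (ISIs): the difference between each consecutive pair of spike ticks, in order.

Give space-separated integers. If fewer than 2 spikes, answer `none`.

t=0: input=1 -> V=3
t=1: input=5 -> V=0 FIRE
t=2: input=2 -> V=6
t=3: input=1 -> V=7
t=4: input=1 -> V=7
t=5: input=2 -> V=10
t=6: input=2 -> V=13
t=7: input=3 -> V=0 FIRE
t=8: input=3 -> V=9
t=9: input=1 -> V=9

Answer: 6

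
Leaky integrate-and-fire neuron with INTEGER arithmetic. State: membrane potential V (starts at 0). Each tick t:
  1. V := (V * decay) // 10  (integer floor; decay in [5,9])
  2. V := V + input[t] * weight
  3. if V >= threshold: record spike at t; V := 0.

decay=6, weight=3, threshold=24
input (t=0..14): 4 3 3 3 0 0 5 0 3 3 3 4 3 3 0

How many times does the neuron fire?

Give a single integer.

Answer: 0

Derivation:
t=0: input=4 -> V=12
t=1: input=3 -> V=16
t=2: input=3 -> V=18
t=3: input=3 -> V=19
t=4: input=0 -> V=11
t=5: input=0 -> V=6
t=6: input=5 -> V=18
t=7: input=0 -> V=10
t=8: input=3 -> V=15
t=9: input=3 -> V=18
t=10: input=3 -> V=19
t=11: input=4 -> V=23
t=12: input=3 -> V=22
t=13: input=3 -> V=22
t=14: input=0 -> V=13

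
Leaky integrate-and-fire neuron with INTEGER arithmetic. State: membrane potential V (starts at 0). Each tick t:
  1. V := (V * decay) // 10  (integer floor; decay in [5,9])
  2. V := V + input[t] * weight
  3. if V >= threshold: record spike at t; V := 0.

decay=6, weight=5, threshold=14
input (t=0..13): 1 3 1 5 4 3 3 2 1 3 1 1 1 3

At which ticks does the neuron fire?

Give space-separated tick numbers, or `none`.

t=0: input=1 -> V=5
t=1: input=3 -> V=0 FIRE
t=2: input=1 -> V=5
t=3: input=5 -> V=0 FIRE
t=4: input=4 -> V=0 FIRE
t=5: input=3 -> V=0 FIRE
t=6: input=3 -> V=0 FIRE
t=7: input=2 -> V=10
t=8: input=1 -> V=11
t=9: input=3 -> V=0 FIRE
t=10: input=1 -> V=5
t=11: input=1 -> V=8
t=12: input=1 -> V=9
t=13: input=3 -> V=0 FIRE

Answer: 1 3 4 5 6 9 13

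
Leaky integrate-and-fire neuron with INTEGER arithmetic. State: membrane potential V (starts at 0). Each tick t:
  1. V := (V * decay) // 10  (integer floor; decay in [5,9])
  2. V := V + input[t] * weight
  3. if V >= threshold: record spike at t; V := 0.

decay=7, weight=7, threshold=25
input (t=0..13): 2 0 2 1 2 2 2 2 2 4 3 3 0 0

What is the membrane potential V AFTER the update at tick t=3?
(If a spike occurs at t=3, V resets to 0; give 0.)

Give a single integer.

t=0: input=2 -> V=14
t=1: input=0 -> V=9
t=2: input=2 -> V=20
t=3: input=1 -> V=21
t=4: input=2 -> V=0 FIRE
t=5: input=2 -> V=14
t=6: input=2 -> V=23
t=7: input=2 -> V=0 FIRE
t=8: input=2 -> V=14
t=9: input=4 -> V=0 FIRE
t=10: input=3 -> V=21
t=11: input=3 -> V=0 FIRE
t=12: input=0 -> V=0
t=13: input=0 -> V=0

Answer: 21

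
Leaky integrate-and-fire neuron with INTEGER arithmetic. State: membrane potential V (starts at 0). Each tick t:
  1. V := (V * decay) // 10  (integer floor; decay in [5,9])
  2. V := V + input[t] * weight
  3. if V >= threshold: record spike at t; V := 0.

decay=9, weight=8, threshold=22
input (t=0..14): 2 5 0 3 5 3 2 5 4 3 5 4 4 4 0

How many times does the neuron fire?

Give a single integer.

Answer: 11

Derivation:
t=0: input=2 -> V=16
t=1: input=5 -> V=0 FIRE
t=2: input=0 -> V=0
t=3: input=3 -> V=0 FIRE
t=4: input=5 -> V=0 FIRE
t=5: input=3 -> V=0 FIRE
t=6: input=2 -> V=16
t=7: input=5 -> V=0 FIRE
t=8: input=4 -> V=0 FIRE
t=9: input=3 -> V=0 FIRE
t=10: input=5 -> V=0 FIRE
t=11: input=4 -> V=0 FIRE
t=12: input=4 -> V=0 FIRE
t=13: input=4 -> V=0 FIRE
t=14: input=0 -> V=0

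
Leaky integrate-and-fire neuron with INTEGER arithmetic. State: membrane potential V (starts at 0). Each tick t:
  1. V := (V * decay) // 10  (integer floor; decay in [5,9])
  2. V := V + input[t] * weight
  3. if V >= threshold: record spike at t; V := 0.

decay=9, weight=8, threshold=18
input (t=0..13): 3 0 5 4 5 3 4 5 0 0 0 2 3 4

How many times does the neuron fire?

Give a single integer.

Answer: 9

Derivation:
t=0: input=3 -> V=0 FIRE
t=1: input=0 -> V=0
t=2: input=5 -> V=0 FIRE
t=3: input=4 -> V=0 FIRE
t=4: input=5 -> V=0 FIRE
t=5: input=3 -> V=0 FIRE
t=6: input=4 -> V=0 FIRE
t=7: input=5 -> V=0 FIRE
t=8: input=0 -> V=0
t=9: input=0 -> V=0
t=10: input=0 -> V=0
t=11: input=2 -> V=16
t=12: input=3 -> V=0 FIRE
t=13: input=4 -> V=0 FIRE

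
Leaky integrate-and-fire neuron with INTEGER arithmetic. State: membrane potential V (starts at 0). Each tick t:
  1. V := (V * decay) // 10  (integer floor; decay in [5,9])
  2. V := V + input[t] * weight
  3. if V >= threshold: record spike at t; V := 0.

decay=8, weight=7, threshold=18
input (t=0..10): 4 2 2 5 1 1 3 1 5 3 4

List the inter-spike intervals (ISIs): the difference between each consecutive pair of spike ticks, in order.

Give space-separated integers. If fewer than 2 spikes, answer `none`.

Answer: 2 1 3 2 1 1

Derivation:
t=0: input=4 -> V=0 FIRE
t=1: input=2 -> V=14
t=2: input=2 -> V=0 FIRE
t=3: input=5 -> V=0 FIRE
t=4: input=1 -> V=7
t=5: input=1 -> V=12
t=6: input=3 -> V=0 FIRE
t=7: input=1 -> V=7
t=8: input=5 -> V=0 FIRE
t=9: input=3 -> V=0 FIRE
t=10: input=4 -> V=0 FIRE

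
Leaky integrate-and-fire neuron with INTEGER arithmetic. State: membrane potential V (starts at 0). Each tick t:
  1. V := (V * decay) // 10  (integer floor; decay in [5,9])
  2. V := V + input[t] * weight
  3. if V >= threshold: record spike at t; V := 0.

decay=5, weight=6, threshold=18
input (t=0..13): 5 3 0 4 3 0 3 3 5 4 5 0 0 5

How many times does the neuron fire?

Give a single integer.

t=0: input=5 -> V=0 FIRE
t=1: input=3 -> V=0 FIRE
t=2: input=0 -> V=0
t=3: input=4 -> V=0 FIRE
t=4: input=3 -> V=0 FIRE
t=5: input=0 -> V=0
t=6: input=3 -> V=0 FIRE
t=7: input=3 -> V=0 FIRE
t=8: input=5 -> V=0 FIRE
t=9: input=4 -> V=0 FIRE
t=10: input=5 -> V=0 FIRE
t=11: input=0 -> V=0
t=12: input=0 -> V=0
t=13: input=5 -> V=0 FIRE

Answer: 10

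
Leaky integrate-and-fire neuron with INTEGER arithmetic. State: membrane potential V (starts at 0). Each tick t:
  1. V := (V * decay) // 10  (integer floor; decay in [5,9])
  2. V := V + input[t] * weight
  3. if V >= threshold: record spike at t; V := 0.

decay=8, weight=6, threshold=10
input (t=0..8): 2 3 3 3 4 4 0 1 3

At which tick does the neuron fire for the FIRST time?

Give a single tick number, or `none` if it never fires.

Answer: 0

Derivation:
t=0: input=2 -> V=0 FIRE
t=1: input=3 -> V=0 FIRE
t=2: input=3 -> V=0 FIRE
t=3: input=3 -> V=0 FIRE
t=4: input=4 -> V=0 FIRE
t=5: input=4 -> V=0 FIRE
t=6: input=0 -> V=0
t=7: input=1 -> V=6
t=8: input=3 -> V=0 FIRE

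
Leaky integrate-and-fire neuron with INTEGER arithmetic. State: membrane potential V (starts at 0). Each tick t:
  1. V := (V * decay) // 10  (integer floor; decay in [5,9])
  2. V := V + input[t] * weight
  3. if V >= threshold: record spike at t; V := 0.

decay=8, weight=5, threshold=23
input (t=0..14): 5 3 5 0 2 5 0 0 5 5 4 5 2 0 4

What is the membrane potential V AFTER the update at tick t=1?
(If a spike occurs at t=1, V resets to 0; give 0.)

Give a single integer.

Answer: 15

Derivation:
t=0: input=5 -> V=0 FIRE
t=1: input=3 -> V=15
t=2: input=5 -> V=0 FIRE
t=3: input=0 -> V=0
t=4: input=2 -> V=10
t=5: input=5 -> V=0 FIRE
t=6: input=0 -> V=0
t=7: input=0 -> V=0
t=8: input=5 -> V=0 FIRE
t=9: input=5 -> V=0 FIRE
t=10: input=4 -> V=20
t=11: input=5 -> V=0 FIRE
t=12: input=2 -> V=10
t=13: input=0 -> V=8
t=14: input=4 -> V=0 FIRE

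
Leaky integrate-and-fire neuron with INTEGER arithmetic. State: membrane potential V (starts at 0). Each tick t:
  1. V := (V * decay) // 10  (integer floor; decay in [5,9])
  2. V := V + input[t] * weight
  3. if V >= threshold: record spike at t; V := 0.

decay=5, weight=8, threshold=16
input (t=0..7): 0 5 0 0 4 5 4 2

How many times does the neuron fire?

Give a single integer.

Answer: 5

Derivation:
t=0: input=0 -> V=0
t=1: input=5 -> V=0 FIRE
t=2: input=0 -> V=0
t=3: input=0 -> V=0
t=4: input=4 -> V=0 FIRE
t=5: input=5 -> V=0 FIRE
t=6: input=4 -> V=0 FIRE
t=7: input=2 -> V=0 FIRE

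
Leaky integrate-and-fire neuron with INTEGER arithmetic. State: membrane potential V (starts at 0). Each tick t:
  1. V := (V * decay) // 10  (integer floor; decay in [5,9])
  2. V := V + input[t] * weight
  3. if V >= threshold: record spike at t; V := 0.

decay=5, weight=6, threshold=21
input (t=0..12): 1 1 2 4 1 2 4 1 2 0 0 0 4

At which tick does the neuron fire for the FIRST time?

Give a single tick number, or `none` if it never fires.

Answer: 3

Derivation:
t=0: input=1 -> V=6
t=1: input=1 -> V=9
t=2: input=2 -> V=16
t=3: input=4 -> V=0 FIRE
t=4: input=1 -> V=6
t=5: input=2 -> V=15
t=6: input=4 -> V=0 FIRE
t=7: input=1 -> V=6
t=8: input=2 -> V=15
t=9: input=0 -> V=7
t=10: input=0 -> V=3
t=11: input=0 -> V=1
t=12: input=4 -> V=0 FIRE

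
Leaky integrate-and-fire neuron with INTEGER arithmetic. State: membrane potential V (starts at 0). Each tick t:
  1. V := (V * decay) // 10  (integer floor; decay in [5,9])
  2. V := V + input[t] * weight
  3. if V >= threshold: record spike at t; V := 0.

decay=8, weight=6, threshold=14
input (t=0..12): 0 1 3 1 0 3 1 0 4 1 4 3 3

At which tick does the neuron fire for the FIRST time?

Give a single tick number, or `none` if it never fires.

Answer: 2

Derivation:
t=0: input=0 -> V=0
t=1: input=1 -> V=6
t=2: input=3 -> V=0 FIRE
t=3: input=1 -> V=6
t=4: input=0 -> V=4
t=5: input=3 -> V=0 FIRE
t=6: input=1 -> V=6
t=7: input=0 -> V=4
t=8: input=4 -> V=0 FIRE
t=9: input=1 -> V=6
t=10: input=4 -> V=0 FIRE
t=11: input=3 -> V=0 FIRE
t=12: input=3 -> V=0 FIRE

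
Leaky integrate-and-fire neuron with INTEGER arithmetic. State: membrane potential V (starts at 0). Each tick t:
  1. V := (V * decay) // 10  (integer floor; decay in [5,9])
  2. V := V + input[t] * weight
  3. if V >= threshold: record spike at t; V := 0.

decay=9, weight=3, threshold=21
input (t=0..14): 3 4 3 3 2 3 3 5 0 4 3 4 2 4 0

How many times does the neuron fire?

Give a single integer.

t=0: input=3 -> V=9
t=1: input=4 -> V=20
t=2: input=3 -> V=0 FIRE
t=3: input=3 -> V=9
t=4: input=2 -> V=14
t=5: input=3 -> V=0 FIRE
t=6: input=3 -> V=9
t=7: input=5 -> V=0 FIRE
t=8: input=0 -> V=0
t=9: input=4 -> V=12
t=10: input=3 -> V=19
t=11: input=4 -> V=0 FIRE
t=12: input=2 -> V=6
t=13: input=4 -> V=17
t=14: input=0 -> V=15

Answer: 4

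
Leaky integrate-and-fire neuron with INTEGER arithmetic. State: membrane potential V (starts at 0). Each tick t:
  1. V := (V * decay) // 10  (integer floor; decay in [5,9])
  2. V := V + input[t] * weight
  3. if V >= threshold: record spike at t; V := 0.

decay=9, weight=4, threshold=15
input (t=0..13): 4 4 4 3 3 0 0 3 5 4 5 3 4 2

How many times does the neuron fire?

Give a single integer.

Answer: 8

Derivation:
t=0: input=4 -> V=0 FIRE
t=1: input=4 -> V=0 FIRE
t=2: input=4 -> V=0 FIRE
t=3: input=3 -> V=12
t=4: input=3 -> V=0 FIRE
t=5: input=0 -> V=0
t=6: input=0 -> V=0
t=7: input=3 -> V=12
t=8: input=5 -> V=0 FIRE
t=9: input=4 -> V=0 FIRE
t=10: input=5 -> V=0 FIRE
t=11: input=3 -> V=12
t=12: input=4 -> V=0 FIRE
t=13: input=2 -> V=8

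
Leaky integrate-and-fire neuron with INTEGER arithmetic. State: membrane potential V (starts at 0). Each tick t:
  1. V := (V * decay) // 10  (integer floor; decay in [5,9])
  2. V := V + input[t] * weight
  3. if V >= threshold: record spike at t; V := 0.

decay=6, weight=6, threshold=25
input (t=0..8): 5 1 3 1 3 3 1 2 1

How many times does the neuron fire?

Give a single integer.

Answer: 2

Derivation:
t=0: input=5 -> V=0 FIRE
t=1: input=1 -> V=6
t=2: input=3 -> V=21
t=3: input=1 -> V=18
t=4: input=3 -> V=0 FIRE
t=5: input=3 -> V=18
t=6: input=1 -> V=16
t=7: input=2 -> V=21
t=8: input=1 -> V=18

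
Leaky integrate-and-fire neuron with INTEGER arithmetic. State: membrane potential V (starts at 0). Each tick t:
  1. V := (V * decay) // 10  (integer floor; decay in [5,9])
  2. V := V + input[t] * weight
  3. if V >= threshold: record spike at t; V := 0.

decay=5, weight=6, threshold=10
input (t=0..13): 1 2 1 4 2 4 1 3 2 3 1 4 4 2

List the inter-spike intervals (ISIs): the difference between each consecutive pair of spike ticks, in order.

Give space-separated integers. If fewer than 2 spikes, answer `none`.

Answer: 2 1 1 2 1 1 2 1 1

Derivation:
t=0: input=1 -> V=6
t=1: input=2 -> V=0 FIRE
t=2: input=1 -> V=6
t=3: input=4 -> V=0 FIRE
t=4: input=2 -> V=0 FIRE
t=5: input=4 -> V=0 FIRE
t=6: input=1 -> V=6
t=7: input=3 -> V=0 FIRE
t=8: input=2 -> V=0 FIRE
t=9: input=3 -> V=0 FIRE
t=10: input=1 -> V=6
t=11: input=4 -> V=0 FIRE
t=12: input=4 -> V=0 FIRE
t=13: input=2 -> V=0 FIRE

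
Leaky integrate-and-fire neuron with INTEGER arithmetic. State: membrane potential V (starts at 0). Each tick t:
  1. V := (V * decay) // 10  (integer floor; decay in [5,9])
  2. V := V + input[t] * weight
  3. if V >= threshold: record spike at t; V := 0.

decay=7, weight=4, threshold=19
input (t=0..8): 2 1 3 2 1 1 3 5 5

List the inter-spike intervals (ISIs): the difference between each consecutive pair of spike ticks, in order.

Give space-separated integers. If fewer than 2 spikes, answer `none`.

Answer: 4 1

Derivation:
t=0: input=2 -> V=8
t=1: input=1 -> V=9
t=2: input=3 -> V=18
t=3: input=2 -> V=0 FIRE
t=4: input=1 -> V=4
t=5: input=1 -> V=6
t=6: input=3 -> V=16
t=7: input=5 -> V=0 FIRE
t=8: input=5 -> V=0 FIRE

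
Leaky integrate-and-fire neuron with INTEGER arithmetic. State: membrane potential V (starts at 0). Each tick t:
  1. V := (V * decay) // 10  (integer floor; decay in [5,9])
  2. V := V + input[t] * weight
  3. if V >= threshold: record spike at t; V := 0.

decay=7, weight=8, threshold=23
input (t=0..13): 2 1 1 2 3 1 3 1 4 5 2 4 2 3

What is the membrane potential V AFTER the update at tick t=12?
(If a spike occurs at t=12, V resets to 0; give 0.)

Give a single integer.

Answer: 16

Derivation:
t=0: input=2 -> V=16
t=1: input=1 -> V=19
t=2: input=1 -> V=21
t=3: input=2 -> V=0 FIRE
t=4: input=3 -> V=0 FIRE
t=5: input=1 -> V=8
t=6: input=3 -> V=0 FIRE
t=7: input=1 -> V=8
t=8: input=4 -> V=0 FIRE
t=9: input=5 -> V=0 FIRE
t=10: input=2 -> V=16
t=11: input=4 -> V=0 FIRE
t=12: input=2 -> V=16
t=13: input=3 -> V=0 FIRE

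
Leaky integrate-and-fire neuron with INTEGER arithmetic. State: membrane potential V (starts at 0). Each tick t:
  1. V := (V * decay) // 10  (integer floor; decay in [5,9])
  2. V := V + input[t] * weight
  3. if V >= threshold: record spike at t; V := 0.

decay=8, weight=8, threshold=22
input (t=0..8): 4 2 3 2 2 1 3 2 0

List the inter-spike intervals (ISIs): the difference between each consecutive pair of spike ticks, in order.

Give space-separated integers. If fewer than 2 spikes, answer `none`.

Answer: 2 2 2

Derivation:
t=0: input=4 -> V=0 FIRE
t=1: input=2 -> V=16
t=2: input=3 -> V=0 FIRE
t=3: input=2 -> V=16
t=4: input=2 -> V=0 FIRE
t=5: input=1 -> V=8
t=6: input=3 -> V=0 FIRE
t=7: input=2 -> V=16
t=8: input=0 -> V=12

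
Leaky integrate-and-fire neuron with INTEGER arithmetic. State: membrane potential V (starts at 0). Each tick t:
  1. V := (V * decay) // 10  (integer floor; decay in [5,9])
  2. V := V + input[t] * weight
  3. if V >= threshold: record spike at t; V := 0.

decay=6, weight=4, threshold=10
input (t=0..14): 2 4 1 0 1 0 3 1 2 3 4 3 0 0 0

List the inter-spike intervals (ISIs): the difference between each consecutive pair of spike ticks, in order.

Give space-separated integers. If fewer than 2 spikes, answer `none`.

t=0: input=2 -> V=8
t=1: input=4 -> V=0 FIRE
t=2: input=1 -> V=4
t=3: input=0 -> V=2
t=4: input=1 -> V=5
t=5: input=0 -> V=3
t=6: input=3 -> V=0 FIRE
t=7: input=1 -> V=4
t=8: input=2 -> V=0 FIRE
t=9: input=3 -> V=0 FIRE
t=10: input=4 -> V=0 FIRE
t=11: input=3 -> V=0 FIRE
t=12: input=0 -> V=0
t=13: input=0 -> V=0
t=14: input=0 -> V=0

Answer: 5 2 1 1 1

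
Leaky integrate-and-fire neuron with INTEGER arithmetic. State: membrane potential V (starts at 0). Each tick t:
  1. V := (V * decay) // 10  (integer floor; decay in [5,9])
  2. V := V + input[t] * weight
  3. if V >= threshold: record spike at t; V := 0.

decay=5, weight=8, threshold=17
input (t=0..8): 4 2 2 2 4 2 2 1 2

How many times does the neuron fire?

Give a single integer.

t=0: input=4 -> V=0 FIRE
t=1: input=2 -> V=16
t=2: input=2 -> V=0 FIRE
t=3: input=2 -> V=16
t=4: input=4 -> V=0 FIRE
t=5: input=2 -> V=16
t=6: input=2 -> V=0 FIRE
t=7: input=1 -> V=8
t=8: input=2 -> V=0 FIRE

Answer: 5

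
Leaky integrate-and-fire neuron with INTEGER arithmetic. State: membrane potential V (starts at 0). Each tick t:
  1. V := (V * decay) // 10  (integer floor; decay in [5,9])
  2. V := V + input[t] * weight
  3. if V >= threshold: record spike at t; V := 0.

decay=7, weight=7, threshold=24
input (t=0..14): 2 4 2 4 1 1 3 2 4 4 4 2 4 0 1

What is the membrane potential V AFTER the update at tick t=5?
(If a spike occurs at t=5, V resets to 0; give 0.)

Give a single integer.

t=0: input=2 -> V=14
t=1: input=4 -> V=0 FIRE
t=2: input=2 -> V=14
t=3: input=4 -> V=0 FIRE
t=4: input=1 -> V=7
t=5: input=1 -> V=11
t=6: input=3 -> V=0 FIRE
t=7: input=2 -> V=14
t=8: input=4 -> V=0 FIRE
t=9: input=4 -> V=0 FIRE
t=10: input=4 -> V=0 FIRE
t=11: input=2 -> V=14
t=12: input=4 -> V=0 FIRE
t=13: input=0 -> V=0
t=14: input=1 -> V=7

Answer: 11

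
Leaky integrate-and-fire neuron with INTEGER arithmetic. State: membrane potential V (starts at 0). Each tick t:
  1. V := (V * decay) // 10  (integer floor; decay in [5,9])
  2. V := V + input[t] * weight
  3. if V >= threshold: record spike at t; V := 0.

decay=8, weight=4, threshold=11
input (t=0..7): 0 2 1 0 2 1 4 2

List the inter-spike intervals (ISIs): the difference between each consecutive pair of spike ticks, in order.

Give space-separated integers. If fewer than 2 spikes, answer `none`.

t=0: input=0 -> V=0
t=1: input=2 -> V=8
t=2: input=1 -> V=10
t=3: input=0 -> V=8
t=4: input=2 -> V=0 FIRE
t=5: input=1 -> V=4
t=6: input=4 -> V=0 FIRE
t=7: input=2 -> V=8

Answer: 2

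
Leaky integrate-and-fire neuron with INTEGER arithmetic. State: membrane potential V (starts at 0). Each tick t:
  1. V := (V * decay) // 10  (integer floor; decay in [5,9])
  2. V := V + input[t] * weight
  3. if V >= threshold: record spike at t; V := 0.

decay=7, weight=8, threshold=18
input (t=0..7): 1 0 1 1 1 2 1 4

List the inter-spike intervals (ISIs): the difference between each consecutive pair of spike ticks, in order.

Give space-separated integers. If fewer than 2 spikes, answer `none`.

t=0: input=1 -> V=8
t=1: input=0 -> V=5
t=2: input=1 -> V=11
t=3: input=1 -> V=15
t=4: input=1 -> V=0 FIRE
t=5: input=2 -> V=16
t=6: input=1 -> V=0 FIRE
t=7: input=4 -> V=0 FIRE

Answer: 2 1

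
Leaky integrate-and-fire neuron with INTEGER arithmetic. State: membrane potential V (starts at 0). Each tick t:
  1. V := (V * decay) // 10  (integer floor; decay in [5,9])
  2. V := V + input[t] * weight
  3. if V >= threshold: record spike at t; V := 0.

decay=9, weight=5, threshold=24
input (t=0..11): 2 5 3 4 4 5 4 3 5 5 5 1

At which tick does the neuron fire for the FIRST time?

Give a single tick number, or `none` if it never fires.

Answer: 1

Derivation:
t=0: input=2 -> V=10
t=1: input=5 -> V=0 FIRE
t=2: input=3 -> V=15
t=3: input=4 -> V=0 FIRE
t=4: input=4 -> V=20
t=5: input=5 -> V=0 FIRE
t=6: input=4 -> V=20
t=7: input=3 -> V=0 FIRE
t=8: input=5 -> V=0 FIRE
t=9: input=5 -> V=0 FIRE
t=10: input=5 -> V=0 FIRE
t=11: input=1 -> V=5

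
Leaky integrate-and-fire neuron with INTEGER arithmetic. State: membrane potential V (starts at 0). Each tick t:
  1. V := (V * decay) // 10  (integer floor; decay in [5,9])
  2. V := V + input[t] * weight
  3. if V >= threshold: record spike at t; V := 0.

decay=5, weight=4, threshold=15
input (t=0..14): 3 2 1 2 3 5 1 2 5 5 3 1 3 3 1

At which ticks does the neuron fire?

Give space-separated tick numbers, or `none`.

Answer: 4 5 8 9 12

Derivation:
t=0: input=3 -> V=12
t=1: input=2 -> V=14
t=2: input=1 -> V=11
t=3: input=2 -> V=13
t=4: input=3 -> V=0 FIRE
t=5: input=5 -> V=0 FIRE
t=6: input=1 -> V=4
t=7: input=2 -> V=10
t=8: input=5 -> V=0 FIRE
t=9: input=5 -> V=0 FIRE
t=10: input=3 -> V=12
t=11: input=1 -> V=10
t=12: input=3 -> V=0 FIRE
t=13: input=3 -> V=12
t=14: input=1 -> V=10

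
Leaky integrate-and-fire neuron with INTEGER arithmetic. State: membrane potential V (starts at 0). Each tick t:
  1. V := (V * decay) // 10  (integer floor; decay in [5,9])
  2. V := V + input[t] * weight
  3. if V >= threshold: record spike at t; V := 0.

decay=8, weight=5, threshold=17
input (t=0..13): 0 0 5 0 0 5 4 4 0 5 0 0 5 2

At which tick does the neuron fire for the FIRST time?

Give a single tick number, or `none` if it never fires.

t=0: input=0 -> V=0
t=1: input=0 -> V=0
t=2: input=5 -> V=0 FIRE
t=3: input=0 -> V=0
t=4: input=0 -> V=0
t=5: input=5 -> V=0 FIRE
t=6: input=4 -> V=0 FIRE
t=7: input=4 -> V=0 FIRE
t=8: input=0 -> V=0
t=9: input=5 -> V=0 FIRE
t=10: input=0 -> V=0
t=11: input=0 -> V=0
t=12: input=5 -> V=0 FIRE
t=13: input=2 -> V=10

Answer: 2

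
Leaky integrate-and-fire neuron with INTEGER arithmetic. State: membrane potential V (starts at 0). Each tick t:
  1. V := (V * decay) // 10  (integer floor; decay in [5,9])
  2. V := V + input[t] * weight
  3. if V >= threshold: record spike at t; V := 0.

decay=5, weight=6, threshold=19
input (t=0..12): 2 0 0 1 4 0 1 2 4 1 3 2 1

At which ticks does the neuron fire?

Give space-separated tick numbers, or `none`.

Answer: 4 8 10

Derivation:
t=0: input=2 -> V=12
t=1: input=0 -> V=6
t=2: input=0 -> V=3
t=3: input=1 -> V=7
t=4: input=4 -> V=0 FIRE
t=5: input=0 -> V=0
t=6: input=1 -> V=6
t=7: input=2 -> V=15
t=8: input=4 -> V=0 FIRE
t=9: input=1 -> V=6
t=10: input=3 -> V=0 FIRE
t=11: input=2 -> V=12
t=12: input=1 -> V=12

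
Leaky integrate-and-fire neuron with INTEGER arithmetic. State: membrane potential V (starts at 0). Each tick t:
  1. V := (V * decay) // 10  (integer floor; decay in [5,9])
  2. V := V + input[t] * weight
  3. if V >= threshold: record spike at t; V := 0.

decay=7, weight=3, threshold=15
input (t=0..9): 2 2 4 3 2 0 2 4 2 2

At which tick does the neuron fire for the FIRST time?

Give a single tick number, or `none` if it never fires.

t=0: input=2 -> V=6
t=1: input=2 -> V=10
t=2: input=4 -> V=0 FIRE
t=3: input=3 -> V=9
t=4: input=2 -> V=12
t=5: input=0 -> V=8
t=6: input=2 -> V=11
t=7: input=4 -> V=0 FIRE
t=8: input=2 -> V=6
t=9: input=2 -> V=10

Answer: 2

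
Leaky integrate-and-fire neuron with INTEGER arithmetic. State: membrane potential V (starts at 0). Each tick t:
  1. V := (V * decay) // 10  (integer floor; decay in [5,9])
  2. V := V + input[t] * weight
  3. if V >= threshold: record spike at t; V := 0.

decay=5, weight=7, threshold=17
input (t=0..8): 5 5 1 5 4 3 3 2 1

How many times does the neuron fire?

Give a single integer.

t=0: input=5 -> V=0 FIRE
t=1: input=5 -> V=0 FIRE
t=2: input=1 -> V=7
t=3: input=5 -> V=0 FIRE
t=4: input=4 -> V=0 FIRE
t=5: input=3 -> V=0 FIRE
t=6: input=3 -> V=0 FIRE
t=7: input=2 -> V=14
t=8: input=1 -> V=14

Answer: 6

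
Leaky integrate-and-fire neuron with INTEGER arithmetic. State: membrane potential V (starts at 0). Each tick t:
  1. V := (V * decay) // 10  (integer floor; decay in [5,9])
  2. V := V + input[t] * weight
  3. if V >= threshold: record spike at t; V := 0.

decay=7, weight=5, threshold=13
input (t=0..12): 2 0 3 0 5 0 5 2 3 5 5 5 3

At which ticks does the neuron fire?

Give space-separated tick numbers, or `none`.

t=0: input=2 -> V=10
t=1: input=0 -> V=7
t=2: input=3 -> V=0 FIRE
t=3: input=0 -> V=0
t=4: input=5 -> V=0 FIRE
t=5: input=0 -> V=0
t=6: input=5 -> V=0 FIRE
t=7: input=2 -> V=10
t=8: input=3 -> V=0 FIRE
t=9: input=5 -> V=0 FIRE
t=10: input=5 -> V=0 FIRE
t=11: input=5 -> V=0 FIRE
t=12: input=3 -> V=0 FIRE

Answer: 2 4 6 8 9 10 11 12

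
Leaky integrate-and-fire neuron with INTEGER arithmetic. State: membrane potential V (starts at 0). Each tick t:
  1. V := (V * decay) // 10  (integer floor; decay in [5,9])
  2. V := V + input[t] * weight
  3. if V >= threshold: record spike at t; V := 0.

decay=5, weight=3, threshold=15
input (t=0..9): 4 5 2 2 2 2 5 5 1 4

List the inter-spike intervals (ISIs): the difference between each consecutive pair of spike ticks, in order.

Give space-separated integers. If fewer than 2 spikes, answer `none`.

Answer: 5 1

Derivation:
t=0: input=4 -> V=12
t=1: input=5 -> V=0 FIRE
t=2: input=2 -> V=6
t=3: input=2 -> V=9
t=4: input=2 -> V=10
t=5: input=2 -> V=11
t=6: input=5 -> V=0 FIRE
t=7: input=5 -> V=0 FIRE
t=8: input=1 -> V=3
t=9: input=4 -> V=13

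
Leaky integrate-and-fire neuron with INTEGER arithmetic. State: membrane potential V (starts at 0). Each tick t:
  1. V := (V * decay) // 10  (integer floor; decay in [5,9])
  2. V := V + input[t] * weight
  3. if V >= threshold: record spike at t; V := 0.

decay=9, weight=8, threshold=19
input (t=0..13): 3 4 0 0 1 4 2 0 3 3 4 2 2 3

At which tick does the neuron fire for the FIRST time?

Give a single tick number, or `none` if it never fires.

t=0: input=3 -> V=0 FIRE
t=1: input=4 -> V=0 FIRE
t=2: input=0 -> V=0
t=3: input=0 -> V=0
t=4: input=1 -> V=8
t=5: input=4 -> V=0 FIRE
t=6: input=2 -> V=16
t=7: input=0 -> V=14
t=8: input=3 -> V=0 FIRE
t=9: input=3 -> V=0 FIRE
t=10: input=4 -> V=0 FIRE
t=11: input=2 -> V=16
t=12: input=2 -> V=0 FIRE
t=13: input=3 -> V=0 FIRE

Answer: 0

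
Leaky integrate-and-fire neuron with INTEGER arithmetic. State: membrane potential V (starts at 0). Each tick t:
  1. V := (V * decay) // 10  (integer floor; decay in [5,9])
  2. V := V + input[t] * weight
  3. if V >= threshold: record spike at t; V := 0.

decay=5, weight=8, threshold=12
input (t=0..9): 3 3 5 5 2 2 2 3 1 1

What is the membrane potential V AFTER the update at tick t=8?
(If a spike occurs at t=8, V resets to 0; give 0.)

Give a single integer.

t=0: input=3 -> V=0 FIRE
t=1: input=3 -> V=0 FIRE
t=2: input=5 -> V=0 FIRE
t=3: input=5 -> V=0 FIRE
t=4: input=2 -> V=0 FIRE
t=5: input=2 -> V=0 FIRE
t=6: input=2 -> V=0 FIRE
t=7: input=3 -> V=0 FIRE
t=8: input=1 -> V=8
t=9: input=1 -> V=0 FIRE

Answer: 8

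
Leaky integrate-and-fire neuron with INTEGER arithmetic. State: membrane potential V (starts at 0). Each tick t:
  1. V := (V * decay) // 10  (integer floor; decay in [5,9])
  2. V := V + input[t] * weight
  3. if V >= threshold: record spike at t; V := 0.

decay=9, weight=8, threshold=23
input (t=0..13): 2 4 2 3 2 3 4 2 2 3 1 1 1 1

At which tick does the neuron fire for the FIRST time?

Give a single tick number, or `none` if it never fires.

Answer: 1

Derivation:
t=0: input=2 -> V=16
t=1: input=4 -> V=0 FIRE
t=2: input=2 -> V=16
t=3: input=3 -> V=0 FIRE
t=4: input=2 -> V=16
t=5: input=3 -> V=0 FIRE
t=6: input=4 -> V=0 FIRE
t=7: input=2 -> V=16
t=8: input=2 -> V=0 FIRE
t=9: input=3 -> V=0 FIRE
t=10: input=1 -> V=8
t=11: input=1 -> V=15
t=12: input=1 -> V=21
t=13: input=1 -> V=0 FIRE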